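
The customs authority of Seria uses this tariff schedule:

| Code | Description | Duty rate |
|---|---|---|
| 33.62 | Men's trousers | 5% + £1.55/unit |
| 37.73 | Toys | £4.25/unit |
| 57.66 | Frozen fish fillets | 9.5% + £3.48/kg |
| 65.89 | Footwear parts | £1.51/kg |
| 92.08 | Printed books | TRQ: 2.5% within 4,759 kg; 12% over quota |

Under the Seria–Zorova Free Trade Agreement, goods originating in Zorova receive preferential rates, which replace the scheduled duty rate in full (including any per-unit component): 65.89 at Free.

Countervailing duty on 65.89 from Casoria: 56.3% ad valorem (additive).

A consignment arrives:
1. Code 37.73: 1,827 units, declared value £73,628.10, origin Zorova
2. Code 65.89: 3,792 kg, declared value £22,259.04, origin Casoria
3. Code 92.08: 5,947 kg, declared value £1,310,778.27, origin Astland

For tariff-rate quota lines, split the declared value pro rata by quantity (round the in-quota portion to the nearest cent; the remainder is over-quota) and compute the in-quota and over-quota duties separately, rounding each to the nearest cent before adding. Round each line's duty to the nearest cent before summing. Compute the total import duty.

£83,667.44

Line 1 (37.73, Zorova, 1,827 units, £73,628.10):
Base rate for 37.73 is £4.25/unit.
Origin Zorova is the FTA partner but 37.73 is not on the preference list; base rate stands.
Duty = 1,827 × £4.25 = £7,764.75.
Line 2 (65.89, Casoria, 3,792 kg, £22,259.04):
Base rate for 65.89 is £1.51/kg.
65.89 has an FTA preferential rate, but origin Casoria is not Zorova; base rate stands.
Additional duty on 65.89 from Casoria: +56.3% ad valorem. Applied ad valorem rate = 56.3%.
Duty = £22,259.04 × 56.3% + 3,792 × £1.51 = £18,257.76.
Line 3 (92.08, Astland, 5,947 kg, £1,310,778.27):
Code 92.08 is under a tariff-rate quota (threshold 4,759 kg). In-quota: 4,759 kg at 2.5%; over-quota: 1,188 kg at 12%.
Pro-rata value split: in-quota = £1,310,778.27 × 4,759/5,947 = £1,048,931.19; over-quota = £1,310,778.27 − £1,048,931.19 = £261,847.08.
In-quota duty = £1,048,931.19 × 2.5% = £26,223.28. Over-quota duty = £261,847.08 × 12% = £31,421.65.
Line duty = £26,223.28 + £31,421.65 = £57,644.93.
Total = £7,764.75 + £18,257.76 + £57,644.93 = £83,667.44.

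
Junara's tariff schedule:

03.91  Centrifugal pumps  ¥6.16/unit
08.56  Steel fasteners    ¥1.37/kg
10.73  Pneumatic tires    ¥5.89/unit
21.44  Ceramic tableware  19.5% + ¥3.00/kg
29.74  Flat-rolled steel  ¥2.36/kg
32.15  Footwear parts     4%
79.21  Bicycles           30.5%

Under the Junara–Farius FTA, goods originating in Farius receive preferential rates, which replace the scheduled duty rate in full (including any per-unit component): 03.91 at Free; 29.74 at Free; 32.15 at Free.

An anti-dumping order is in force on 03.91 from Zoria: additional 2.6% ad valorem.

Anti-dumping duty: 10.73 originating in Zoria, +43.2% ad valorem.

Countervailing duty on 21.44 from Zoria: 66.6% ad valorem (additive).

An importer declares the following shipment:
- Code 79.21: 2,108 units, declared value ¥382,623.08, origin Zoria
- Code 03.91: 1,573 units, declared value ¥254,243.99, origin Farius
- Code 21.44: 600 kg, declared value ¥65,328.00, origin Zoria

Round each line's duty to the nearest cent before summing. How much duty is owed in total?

¥174,747.45

Line 1 (79.21, Zoria, 2,108 units, ¥382,623.08):
Base rate for 79.21 is 30.5%.
Duty = ¥382,623.08 × 30.5% = ¥116,700.04.
Line 2 (03.91, Farius, 1,573 units, ¥254,243.99):
Base rate for 03.91 is ¥6.16/unit.
Origin Farius qualifies under the Junara–Farius agreement and 03.91 is covered: preferential rate Free applies instead.
The additional-duty order on 03.91 targets Zoria, not Farius; it does not apply.
Duty = ¥254,243.99 × 0% = ¥0.00.
Line 3 (21.44, Zoria, 600 kg, ¥65,328.00):
Base rate for 21.44 is 19.5% + ¥3.00/kg.
Additional duty on 21.44 from Zoria: +66.6%. Applied ad valorem rate: 19.5% + 66.6% = 86.1%.
Duty = ¥65,328.00 × 86.1% + 600 × ¥3.00 = ¥58,047.41.
Total = ¥116,700.04 + ¥0.00 + ¥58,047.41 = ¥174,747.45.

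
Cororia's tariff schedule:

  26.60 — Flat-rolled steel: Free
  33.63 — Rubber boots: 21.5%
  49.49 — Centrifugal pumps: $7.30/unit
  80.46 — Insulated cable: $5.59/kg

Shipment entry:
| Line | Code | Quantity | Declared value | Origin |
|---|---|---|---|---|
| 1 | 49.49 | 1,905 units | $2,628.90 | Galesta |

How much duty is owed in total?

Line 1 (49.49, Galesta, 1,905 units, $2,628.90):
Base rate for 49.49 is $7.30/unit.
Duty = 1,905 × $7.30 = $13,906.50.

$13,906.50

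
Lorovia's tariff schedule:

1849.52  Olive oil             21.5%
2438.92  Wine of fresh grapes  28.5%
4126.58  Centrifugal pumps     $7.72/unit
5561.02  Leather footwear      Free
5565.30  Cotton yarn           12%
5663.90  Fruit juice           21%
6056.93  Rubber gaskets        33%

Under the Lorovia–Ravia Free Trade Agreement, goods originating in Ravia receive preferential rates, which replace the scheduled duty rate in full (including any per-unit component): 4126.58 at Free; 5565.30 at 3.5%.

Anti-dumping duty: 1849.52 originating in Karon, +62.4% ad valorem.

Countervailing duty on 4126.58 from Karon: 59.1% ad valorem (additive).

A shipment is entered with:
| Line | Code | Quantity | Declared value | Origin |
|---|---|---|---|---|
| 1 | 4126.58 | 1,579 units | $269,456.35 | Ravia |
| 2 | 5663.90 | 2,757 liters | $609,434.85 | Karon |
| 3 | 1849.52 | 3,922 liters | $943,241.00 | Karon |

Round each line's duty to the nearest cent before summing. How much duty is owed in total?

Line 1 (4126.58, Ravia, 1,579 units, $269,456.35):
Base rate for 4126.58 is $7.72/unit.
Origin Ravia qualifies under the Lorovia–Ravia agreement and 4126.58 is covered: preferential rate Free applies instead.
The additional-duty order on 4126.58 targets Karon, not Ravia; it does not apply.
Duty = $269,456.35 × 0% = $0.00.
Line 2 (5663.90, Karon, 2,757 liters, $609,434.85):
Base rate for 5663.90 is 21%.
Duty = $609,434.85 × 21% = $127,981.32.
Line 3 (1849.52, Karon, 3,922 liters, $943,241.00):
Base rate for 1849.52 is 21.5%.
Additional duty on 1849.52 from Karon: +62.4%. Applied ad valorem rate: 21.5% + 62.4% = 83.9%.
Duty = $943,241.00 × 83.9% = $791,379.20.
Total = $0.00 + $127,981.32 + $791,379.20 = $919,360.52.

$919,360.52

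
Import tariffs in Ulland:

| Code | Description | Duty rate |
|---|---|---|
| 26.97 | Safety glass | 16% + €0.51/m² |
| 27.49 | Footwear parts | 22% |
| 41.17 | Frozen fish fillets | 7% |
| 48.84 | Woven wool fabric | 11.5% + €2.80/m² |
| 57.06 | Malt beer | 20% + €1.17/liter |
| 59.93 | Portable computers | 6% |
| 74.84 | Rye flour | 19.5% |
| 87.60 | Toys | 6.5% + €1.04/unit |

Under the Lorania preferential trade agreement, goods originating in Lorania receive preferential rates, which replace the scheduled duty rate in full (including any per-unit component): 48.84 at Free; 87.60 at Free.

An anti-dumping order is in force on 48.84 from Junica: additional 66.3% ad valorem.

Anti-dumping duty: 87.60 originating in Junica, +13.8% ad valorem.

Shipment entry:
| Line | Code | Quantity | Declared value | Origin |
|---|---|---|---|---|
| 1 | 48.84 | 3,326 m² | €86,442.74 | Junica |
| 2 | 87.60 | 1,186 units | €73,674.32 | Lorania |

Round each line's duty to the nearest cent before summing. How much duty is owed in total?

€76,565.25

Line 1 (48.84, Junica, 3,326 m², €86,442.74):
Base rate for 48.84 is 11.5% + €2.80/m².
48.84 has an FTA preferential rate, but origin Junica is not Lorania; base rate stands.
Additional duty on 48.84 from Junica: +66.3%. Applied ad valorem rate: 11.5% + 66.3% = 77.8%.
Duty = €86,442.74 × 77.8% + 3,326 × €2.80 = €76,565.25.
Line 2 (87.60, Lorania, 1,186 units, €73,674.32):
Base rate for 87.60 is 6.5% + €1.04/unit.
Origin Lorania qualifies under the Ulland–Lorania agreement and 87.60 is covered: preferential rate Free applies instead.
The additional-duty order on 87.60 targets Junica, not Lorania; it does not apply.
Duty = €73,674.32 × 0% = €0.00.
Total = €76,565.25 + €0.00 = €76,565.25.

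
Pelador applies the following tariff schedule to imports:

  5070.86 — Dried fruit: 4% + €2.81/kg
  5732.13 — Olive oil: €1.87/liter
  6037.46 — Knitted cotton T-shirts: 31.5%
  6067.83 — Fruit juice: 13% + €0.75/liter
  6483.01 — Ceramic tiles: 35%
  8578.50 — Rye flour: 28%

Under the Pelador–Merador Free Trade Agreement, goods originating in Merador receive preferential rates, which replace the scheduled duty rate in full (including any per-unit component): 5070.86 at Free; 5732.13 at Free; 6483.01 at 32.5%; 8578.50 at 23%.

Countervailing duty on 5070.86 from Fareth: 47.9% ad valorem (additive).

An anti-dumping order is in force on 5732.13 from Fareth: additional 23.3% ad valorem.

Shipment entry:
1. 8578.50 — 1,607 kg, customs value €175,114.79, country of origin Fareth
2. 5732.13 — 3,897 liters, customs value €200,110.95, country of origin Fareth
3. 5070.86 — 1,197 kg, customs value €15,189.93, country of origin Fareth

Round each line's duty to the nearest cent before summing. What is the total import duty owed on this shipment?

Line 1 (8578.50, Fareth, 1,607 kg, €175,114.79):
Base rate for 8578.50 is 28%.
8578.50 has an FTA preferential rate, but origin Fareth is not Merador; base rate stands.
Duty = €175,114.79 × 28% = €49,032.14.
Line 2 (5732.13, Fareth, 3,897 liters, €200,110.95):
Base rate for 5732.13 is €1.87/liter.
5732.13 has an FTA preferential rate, but origin Fareth is not Merador; base rate stands.
Additional duty on 5732.13 from Fareth: +23.3% ad valorem. Applied ad valorem rate = 23.3%.
Duty = €200,110.95 × 23.3% + 3,897 × €1.87 = €53,913.24.
Line 3 (5070.86, Fareth, 1,197 kg, €15,189.93):
Base rate for 5070.86 is 4% + €2.81/kg.
5070.86 has an FTA preferential rate, but origin Fareth is not Merador; base rate stands.
Additional duty on 5070.86 from Fareth: +47.9%. Applied ad valorem rate: 4% + 47.9% = 51.9%.
Duty = €15,189.93 × 51.9% + 1,197 × €2.81 = €11,247.14.
Total = €49,032.14 + €53,913.24 + €11,247.14 = €114,192.52.

€114,192.52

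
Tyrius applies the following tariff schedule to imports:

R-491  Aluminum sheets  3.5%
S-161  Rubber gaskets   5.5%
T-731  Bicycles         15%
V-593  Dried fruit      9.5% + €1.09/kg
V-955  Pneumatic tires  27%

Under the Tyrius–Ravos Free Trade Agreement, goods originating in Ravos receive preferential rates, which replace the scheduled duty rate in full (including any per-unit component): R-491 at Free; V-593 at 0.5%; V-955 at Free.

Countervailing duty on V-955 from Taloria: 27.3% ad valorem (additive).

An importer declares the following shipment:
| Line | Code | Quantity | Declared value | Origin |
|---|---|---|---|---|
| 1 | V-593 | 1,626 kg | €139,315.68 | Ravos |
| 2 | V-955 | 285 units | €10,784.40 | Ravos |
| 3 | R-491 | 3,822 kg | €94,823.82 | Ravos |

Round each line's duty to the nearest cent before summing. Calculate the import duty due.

€696.58

Line 1 (V-593, Ravos, 1,626 kg, €139,315.68):
Base rate for V-593 is 9.5% + €1.09/kg.
Origin Ravos qualifies under the Tyrius–Ravos agreement and V-593 is covered: preferential rate 0.5% applies instead.
Duty = €139,315.68 × 0.5% = €696.58.
Line 2 (V-955, Ravos, 285 units, €10,784.40):
Base rate for V-955 is 27%.
Origin Ravos qualifies under the Tyrius–Ravos agreement and V-955 is covered: preferential rate Free applies instead.
The additional-duty order on V-955 targets Taloria, not Ravos; it does not apply.
Duty = €10,784.40 × 0% = €0.00.
Line 3 (R-491, Ravos, 3,822 kg, €94,823.82):
Base rate for R-491 is 3.5%.
Origin Ravos qualifies under the Tyrius–Ravos agreement and R-491 is covered: preferential rate Free applies instead.
Duty = €94,823.82 × 0% = €0.00.
Total = €696.58 + €0.00 + €0.00 = €696.58.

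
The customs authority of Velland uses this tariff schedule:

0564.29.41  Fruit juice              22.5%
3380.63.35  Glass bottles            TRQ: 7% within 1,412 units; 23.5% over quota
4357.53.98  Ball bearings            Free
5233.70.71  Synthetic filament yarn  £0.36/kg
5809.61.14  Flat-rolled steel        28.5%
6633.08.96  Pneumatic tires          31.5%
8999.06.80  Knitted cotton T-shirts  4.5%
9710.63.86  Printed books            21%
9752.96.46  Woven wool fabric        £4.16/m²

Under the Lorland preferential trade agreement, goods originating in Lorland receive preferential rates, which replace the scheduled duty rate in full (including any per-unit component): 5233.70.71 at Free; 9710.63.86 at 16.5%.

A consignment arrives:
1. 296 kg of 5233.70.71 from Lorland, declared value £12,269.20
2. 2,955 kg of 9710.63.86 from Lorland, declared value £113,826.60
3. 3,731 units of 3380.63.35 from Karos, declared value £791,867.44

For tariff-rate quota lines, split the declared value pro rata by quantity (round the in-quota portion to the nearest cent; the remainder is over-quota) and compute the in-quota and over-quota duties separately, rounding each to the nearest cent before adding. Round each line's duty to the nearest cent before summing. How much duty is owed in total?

£155,422.56

Line 1 (5233.70.71, Lorland, 296 kg, £12,269.20):
Base rate for 5233.70.71 is £0.36/kg.
Origin Lorland qualifies under the Velland–Lorland agreement and 5233.70.71 is covered: preferential rate Free applies instead.
Duty = £12,269.20 × 0% = £0.00.
Line 2 (9710.63.86, Lorland, 2,955 kg, £113,826.60):
Base rate for 9710.63.86 is 21%.
Origin Lorland qualifies under the Velland–Lorland agreement and 9710.63.86 is covered: preferential rate 16.5% applies instead.
Duty = £113,826.60 × 16.5% = £18,781.39.
Line 3 (3380.63.35, Karos, 3,731 units, £791,867.44):
Code 3380.63.35 is under a tariff-rate quota (threshold 1,412 units). In-quota: 1,412 units at 7%; over-quota: 2,319 units at 23.5%.
Pro-rata value split: in-quota = £791,867.44 × 1,412/3,731 = £299,682.88; over-quota = £791,867.44 − £299,682.88 = £492,184.56.
In-quota duty = £299,682.88 × 7% = £20,977.80. Over-quota duty = £492,184.56 × 23.5% = £115,663.37.
Line duty = £20,977.80 + £115,663.37 = £136,641.17.
Total = £0.00 + £18,781.39 + £136,641.17 = £155,422.56.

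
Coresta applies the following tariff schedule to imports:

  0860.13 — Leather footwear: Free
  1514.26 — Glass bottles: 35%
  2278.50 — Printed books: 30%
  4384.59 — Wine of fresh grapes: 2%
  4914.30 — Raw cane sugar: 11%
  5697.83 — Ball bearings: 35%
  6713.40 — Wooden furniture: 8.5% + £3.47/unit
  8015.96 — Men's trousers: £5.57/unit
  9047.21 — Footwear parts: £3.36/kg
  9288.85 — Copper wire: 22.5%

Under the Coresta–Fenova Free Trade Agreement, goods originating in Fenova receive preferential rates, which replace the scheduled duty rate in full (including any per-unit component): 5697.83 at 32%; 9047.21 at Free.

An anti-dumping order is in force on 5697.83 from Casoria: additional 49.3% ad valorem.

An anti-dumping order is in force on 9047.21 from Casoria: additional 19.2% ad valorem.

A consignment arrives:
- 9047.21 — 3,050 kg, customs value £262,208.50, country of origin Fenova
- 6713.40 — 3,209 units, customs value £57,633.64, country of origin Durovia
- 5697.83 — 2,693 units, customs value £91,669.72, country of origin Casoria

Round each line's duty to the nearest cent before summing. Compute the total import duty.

£93,311.66

Line 1 (9047.21, Fenova, 3,050 kg, £262,208.50):
Base rate for 9047.21 is £3.36/kg.
Origin Fenova qualifies under the Coresta–Fenova agreement and 9047.21 is covered: preferential rate Free applies instead.
The additional-duty order on 9047.21 targets Casoria, not Fenova; it does not apply.
Duty = £262,208.50 × 0% = £0.00.
Line 2 (6713.40, Durovia, 3,209 units, £57,633.64):
Base rate for 6713.40 is 8.5% + £3.47/unit.
Duty = £57,633.64 × 8.5% + 3,209 × £3.47 = £16,034.09.
Line 3 (5697.83, Casoria, 2,693 units, £91,669.72):
Base rate for 5697.83 is 35%.
5697.83 has an FTA preferential rate, but origin Casoria is not Fenova; base rate stands.
Additional duty on 5697.83 from Casoria: +49.3%. Applied ad valorem rate: 35% + 49.3% = 84.3%.
Duty = £91,669.72 × 84.3% = £77,277.57.
Total = £0.00 + £16,034.09 + £77,277.57 = £93,311.66.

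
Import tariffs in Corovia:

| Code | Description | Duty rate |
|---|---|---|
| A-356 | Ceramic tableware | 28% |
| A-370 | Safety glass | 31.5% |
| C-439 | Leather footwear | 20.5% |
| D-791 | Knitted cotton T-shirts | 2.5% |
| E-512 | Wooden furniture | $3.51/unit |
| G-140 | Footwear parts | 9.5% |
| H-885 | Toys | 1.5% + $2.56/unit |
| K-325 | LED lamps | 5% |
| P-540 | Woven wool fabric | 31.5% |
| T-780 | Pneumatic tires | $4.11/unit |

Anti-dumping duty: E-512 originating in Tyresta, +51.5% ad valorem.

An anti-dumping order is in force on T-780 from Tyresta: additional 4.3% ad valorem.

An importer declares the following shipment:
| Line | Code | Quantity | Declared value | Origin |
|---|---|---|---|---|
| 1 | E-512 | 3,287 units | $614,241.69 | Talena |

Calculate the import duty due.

$11,537.37

Line 1 (E-512, Talena, 3,287 units, $614,241.69):
Base rate for E-512 is $3.51/unit.
The additional-duty order on E-512 targets Tyresta, not Talena; it does not apply.
Duty = 3,287 × $3.51 = $11,537.37.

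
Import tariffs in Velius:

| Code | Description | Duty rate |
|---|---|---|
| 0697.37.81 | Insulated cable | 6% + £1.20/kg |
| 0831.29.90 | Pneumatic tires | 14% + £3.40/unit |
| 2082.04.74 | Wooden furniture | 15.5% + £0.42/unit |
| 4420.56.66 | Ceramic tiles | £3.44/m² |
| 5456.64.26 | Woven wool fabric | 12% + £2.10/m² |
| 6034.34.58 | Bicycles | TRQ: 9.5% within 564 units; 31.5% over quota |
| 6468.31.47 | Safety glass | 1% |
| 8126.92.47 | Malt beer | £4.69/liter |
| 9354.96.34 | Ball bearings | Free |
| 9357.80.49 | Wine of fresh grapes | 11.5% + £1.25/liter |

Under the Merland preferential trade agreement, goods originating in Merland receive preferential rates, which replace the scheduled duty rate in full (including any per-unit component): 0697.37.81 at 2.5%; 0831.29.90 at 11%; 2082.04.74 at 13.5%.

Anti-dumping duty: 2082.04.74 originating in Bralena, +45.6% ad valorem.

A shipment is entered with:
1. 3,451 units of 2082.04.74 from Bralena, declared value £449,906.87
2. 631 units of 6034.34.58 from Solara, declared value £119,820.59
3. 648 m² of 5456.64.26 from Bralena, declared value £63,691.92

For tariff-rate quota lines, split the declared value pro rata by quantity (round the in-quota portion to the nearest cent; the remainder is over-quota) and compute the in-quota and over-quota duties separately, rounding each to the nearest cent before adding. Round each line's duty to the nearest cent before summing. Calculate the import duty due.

Line 1 (2082.04.74, Bralena, 3,451 units, £449,906.87):
Base rate for 2082.04.74 is 15.5% + £0.42/unit.
2082.04.74 has an FTA preferential rate, but origin Bralena is not Merland; base rate stands.
Additional duty on 2082.04.74 from Bralena: +45.6%. Applied ad valorem rate: 15.5% + 45.6% = 61.1%.
Duty = £449,906.87 × 61.1% + 3,451 × £0.42 = £276,342.52.
Line 2 (6034.34.58, Solara, 631 units, £119,820.59):
Code 6034.34.58 is under a tariff-rate quota (threshold 564 units). In-quota: 564 units at 9.5%; over-quota: 67 units at 31.5%.
Pro-rata value split: in-quota = £119,820.59 × 564/631 = £107,097.96; over-quota = £119,820.59 − £107,097.96 = £12,722.63.
In-quota duty = £107,097.96 × 9.5% = £10,174.31. Over-quota duty = £12,722.63 × 31.5% = £4,007.63.
Line duty = £10,174.31 + £4,007.63 = £14,181.94.
Line 3 (5456.64.26, Bralena, 648 m², £63,691.92):
Base rate for 5456.64.26 is 12% + £2.10/m².
Duty = £63,691.92 × 12% + 648 × £2.10 = £9,003.83.
Total = £276,342.52 + £14,181.94 + £9,003.83 = £299,528.29.

£299,528.29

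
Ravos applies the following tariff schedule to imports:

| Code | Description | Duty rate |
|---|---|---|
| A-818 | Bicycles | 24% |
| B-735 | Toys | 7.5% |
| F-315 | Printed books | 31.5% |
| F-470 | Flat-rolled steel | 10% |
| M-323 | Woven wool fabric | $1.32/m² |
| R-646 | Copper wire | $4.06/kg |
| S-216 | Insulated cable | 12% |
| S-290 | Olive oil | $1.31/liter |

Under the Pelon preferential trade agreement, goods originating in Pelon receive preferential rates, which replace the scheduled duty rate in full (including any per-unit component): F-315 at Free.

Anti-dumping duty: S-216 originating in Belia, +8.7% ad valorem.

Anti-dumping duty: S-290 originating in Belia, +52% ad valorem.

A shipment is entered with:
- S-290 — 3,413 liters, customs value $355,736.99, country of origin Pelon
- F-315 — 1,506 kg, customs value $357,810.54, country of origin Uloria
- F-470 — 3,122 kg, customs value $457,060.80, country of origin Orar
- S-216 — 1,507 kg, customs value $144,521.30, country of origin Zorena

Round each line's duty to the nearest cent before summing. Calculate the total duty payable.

Line 1 (S-290, Pelon, 3,413 liters, $355,736.99):
Base rate for S-290 is $1.31/liter.
Origin Pelon is the FTA partner but S-290 is not on the preference list; base rate stands.
The additional-duty order on S-290 targets Belia, not Pelon; it does not apply.
Duty = 3,413 × $1.31 = $4,471.03.
Line 2 (F-315, Uloria, 1,506 kg, $357,810.54):
Base rate for F-315 is 31.5%.
F-315 has an FTA preferential rate, but origin Uloria is not Pelon; base rate stands.
Duty = $357,810.54 × 31.5% = $112,710.32.
Line 3 (F-470, Orar, 3,122 kg, $457,060.80):
Base rate for F-470 is 10%.
Duty = $457,060.80 × 10% = $45,706.08.
Line 4 (S-216, Zorena, 1,507 kg, $144,521.30):
Base rate for S-216 is 12%.
The additional-duty order on S-216 targets Belia, not Zorena; it does not apply.
Duty = $144,521.30 × 12% = $17,342.56.
Total = $4,471.03 + $112,710.32 + $45,706.08 + $17,342.56 = $180,229.99.

$180,229.99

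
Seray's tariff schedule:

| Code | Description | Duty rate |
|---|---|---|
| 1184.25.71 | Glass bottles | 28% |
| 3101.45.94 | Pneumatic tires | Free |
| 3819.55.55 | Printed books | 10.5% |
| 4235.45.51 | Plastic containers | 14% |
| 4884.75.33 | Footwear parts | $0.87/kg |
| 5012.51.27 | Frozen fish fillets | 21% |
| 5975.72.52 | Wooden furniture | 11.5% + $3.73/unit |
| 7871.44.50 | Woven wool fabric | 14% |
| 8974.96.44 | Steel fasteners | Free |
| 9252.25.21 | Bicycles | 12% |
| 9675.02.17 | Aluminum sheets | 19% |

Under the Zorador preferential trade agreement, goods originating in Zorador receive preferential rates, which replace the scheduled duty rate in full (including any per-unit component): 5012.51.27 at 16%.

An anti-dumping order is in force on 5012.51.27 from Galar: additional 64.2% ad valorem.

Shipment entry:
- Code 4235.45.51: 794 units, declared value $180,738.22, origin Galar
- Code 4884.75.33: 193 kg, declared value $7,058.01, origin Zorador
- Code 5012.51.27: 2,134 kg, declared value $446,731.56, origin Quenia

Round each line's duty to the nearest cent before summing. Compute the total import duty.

Line 1 (4235.45.51, Galar, 794 units, $180,738.22):
Base rate for 4235.45.51 is 14%.
Duty = $180,738.22 × 14% = $25,303.35.
Line 2 (4884.75.33, Zorador, 193 kg, $7,058.01):
Base rate for 4884.75.33 is $0.87/kg.
Origin Zorador is the FTA partner but 4884.75.33 is not on the preference list; base rate stands.
Duty = 193 × $0.87 = $167.91.
Line 3 (5012.51.27, Quenia, 2,134 kg, $446,731.56):
Base rate for 5012.51.27 is 21%.
5012.51.27 has an FTA preferential rate, but origin Quenia is not Zorador; base rate stands.
The additional-duty order on 5012.51.27 targets Galar, not Quenia; it does not apply.
Duty = $446,731.56 × 21% = $93,813.63.
Total = $25,303.35 + $167.91 + $93,813.63 = $119,284.89.

$119,284.89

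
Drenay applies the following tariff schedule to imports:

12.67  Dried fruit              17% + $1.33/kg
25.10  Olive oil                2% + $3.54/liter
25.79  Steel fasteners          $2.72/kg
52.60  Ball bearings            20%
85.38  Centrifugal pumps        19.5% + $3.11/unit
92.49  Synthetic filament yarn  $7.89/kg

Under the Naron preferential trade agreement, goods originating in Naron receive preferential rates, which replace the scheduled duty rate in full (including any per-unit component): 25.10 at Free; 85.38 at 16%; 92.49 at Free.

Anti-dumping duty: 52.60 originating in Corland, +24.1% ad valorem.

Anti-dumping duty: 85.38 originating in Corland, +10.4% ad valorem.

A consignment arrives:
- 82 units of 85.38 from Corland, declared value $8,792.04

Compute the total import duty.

Line 1 (85.38, Corland, 82 units, $8,792.04):
Base rate for 85.38 is 19.5% + $3.11/unit.
85.38 has an FTA preferential rate, but origin Corland is not Naron; base rate stands.
Additional duty on 85.38 from Corland: +10.4%. Applied ad valorem rate: 19.5% + 10.4% = 29.9%.
Duty = $8,792.04 × 29.9% + 82 × $3.11 = $2,883.84.

$2,883.84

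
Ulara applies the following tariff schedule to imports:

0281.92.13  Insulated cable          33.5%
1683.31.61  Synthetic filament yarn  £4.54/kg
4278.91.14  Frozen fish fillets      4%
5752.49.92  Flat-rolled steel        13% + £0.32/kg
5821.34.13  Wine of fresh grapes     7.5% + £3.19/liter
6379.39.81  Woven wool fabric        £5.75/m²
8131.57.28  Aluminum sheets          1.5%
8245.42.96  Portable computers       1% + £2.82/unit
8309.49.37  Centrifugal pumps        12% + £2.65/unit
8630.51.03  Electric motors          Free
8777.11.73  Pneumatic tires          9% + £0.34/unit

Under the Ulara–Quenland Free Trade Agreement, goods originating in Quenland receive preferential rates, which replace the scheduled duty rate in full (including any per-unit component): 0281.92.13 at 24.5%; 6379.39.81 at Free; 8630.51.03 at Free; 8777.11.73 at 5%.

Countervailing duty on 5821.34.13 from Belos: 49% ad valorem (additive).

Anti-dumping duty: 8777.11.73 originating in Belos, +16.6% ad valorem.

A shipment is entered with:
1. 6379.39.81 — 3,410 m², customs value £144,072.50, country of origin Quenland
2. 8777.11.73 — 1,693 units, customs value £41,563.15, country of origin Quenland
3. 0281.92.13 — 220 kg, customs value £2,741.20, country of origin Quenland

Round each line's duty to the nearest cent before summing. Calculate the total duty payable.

Line 1 (6379.39.81, Quenland, 3,410 m², £144,072.50):
Base rate for 6379.39.81 is £5.75/m².
Origin Quenland qualifies under the Ulara–Quenland agreement and 6379.39.81 is covered: preferential rate Free applies instead.
Duty = £144,072.50 × 0% = £0.00.
Line 2 (8777.11.73, Quenland, 1,693 units, £41,563.15):
Base rate for 8777.11.73 is 9% + £0.34/unit.
Origin Quenland qualifies under the Ulara–Quenland agreement and 8777.11.73 is covered: preferential rate 5% applies instead.
The additional-duty order on 8777.11.73 targets Belos, not Quenland; it does not apply.
Duty = £41,563.15 × 5% = £2,078.16.
Line 3 (0281.92.13, Quenland, 220 kg, £2,741.20):
Base rate for 0281.92.13 is 33.5%.
Origin Quenland qualifies under the Ulara–Quenland agreement and 0281.92.13 is covered: preferential rate 24.5% applies instead.
Duty = £2,741.20 × 24.5% = £671.59.
Total = £0.00 + £2,078.16 + £671.59 = £2,749.75.

£2,749.75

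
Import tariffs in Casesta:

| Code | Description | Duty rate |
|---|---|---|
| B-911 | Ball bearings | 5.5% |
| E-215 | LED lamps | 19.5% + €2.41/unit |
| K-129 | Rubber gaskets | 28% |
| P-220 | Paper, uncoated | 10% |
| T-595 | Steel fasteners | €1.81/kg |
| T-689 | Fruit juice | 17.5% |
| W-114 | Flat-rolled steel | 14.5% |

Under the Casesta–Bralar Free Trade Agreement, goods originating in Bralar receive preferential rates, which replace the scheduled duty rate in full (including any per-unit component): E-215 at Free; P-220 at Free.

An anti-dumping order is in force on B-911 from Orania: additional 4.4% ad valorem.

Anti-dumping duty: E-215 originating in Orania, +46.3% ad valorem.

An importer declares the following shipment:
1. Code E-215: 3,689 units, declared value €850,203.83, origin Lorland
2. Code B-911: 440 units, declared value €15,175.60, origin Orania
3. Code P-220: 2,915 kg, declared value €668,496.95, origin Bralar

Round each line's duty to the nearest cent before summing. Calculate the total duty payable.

€176,182.62

Line 1 (E-215, Lorland, 3,689 units, €850,203.83):
Base rate for E-215 is 19.5% + €2.41/unit.
E-215 has an FTA preferential rate, but origin Lorland is not Bralar; base rate stands.
The additional-duty order on E-215 targets Orania, not Lorland; it does not apply.
Duty = €850,203.83 × 19.5% + 3,689 × €2.41 = €174,680.24.
Line 2 (B-911, Orania, 440 units, €15,175.60):
Base rate for B-911 is 5.5%.
Additional duty on B-911 from Orania: +4.4%. Applied ad valorem rate: 5.5% + 4.4% = 9.9%.
Duty = €15,175.60 × 9.9% = €1,502.38.
Line 3 (P-220, Bralar, 2,915 kg, €668,496.95):
Base rate for P-220 is 10%.
Origin Bralar qualifies under the Casesta–Bralar agreement and P-220 is covered: preferential rate Free applies instead.
Duty = €668,496.95 × 0% = €0.00.
Total = €174,680.24 + €1,502.38 + €0.00 = €176,182.62.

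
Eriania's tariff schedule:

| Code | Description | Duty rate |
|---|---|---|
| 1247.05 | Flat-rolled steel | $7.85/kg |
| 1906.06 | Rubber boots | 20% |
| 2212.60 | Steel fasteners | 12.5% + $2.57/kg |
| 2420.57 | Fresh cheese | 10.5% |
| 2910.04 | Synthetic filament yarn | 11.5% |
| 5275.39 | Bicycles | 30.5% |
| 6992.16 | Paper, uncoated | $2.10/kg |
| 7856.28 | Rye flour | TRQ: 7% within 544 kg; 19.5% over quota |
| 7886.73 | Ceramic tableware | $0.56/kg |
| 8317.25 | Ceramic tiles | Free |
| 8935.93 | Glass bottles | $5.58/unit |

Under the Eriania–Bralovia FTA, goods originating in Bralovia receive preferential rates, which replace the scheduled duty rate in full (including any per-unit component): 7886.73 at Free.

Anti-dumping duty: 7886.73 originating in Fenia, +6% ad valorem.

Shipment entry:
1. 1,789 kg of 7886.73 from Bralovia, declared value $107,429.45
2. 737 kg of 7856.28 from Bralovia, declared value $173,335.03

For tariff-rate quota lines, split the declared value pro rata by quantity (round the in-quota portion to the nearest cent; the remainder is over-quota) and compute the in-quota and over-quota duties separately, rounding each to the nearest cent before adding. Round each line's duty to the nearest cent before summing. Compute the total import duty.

$17,807.42

Line 1 (7886.73, Bralovia, 1,789 kg, $107,429.45):
Base rate for 7886.73 is $0.56/kg.
Origin Bralovia qualifies under the Eriania–Bralovia agreement and 7886.73 is covered: preferential rate Free applies instead.
The additional-duty order on 7886.73 targets Fenia, not Bralovia; it does not apply.
Duty = $107,429.45 × 0% = $0.00.
Line 2 (7856.28, Bralovia, 737 kg, $173,335.03):
Code 7856.28 is under a tariff-rate quota (threshold 544 kg). In-quota: 544 kg at 7%; over-quota: 193 kg at 19.5%.
Pro-rata value split: in-quota = $173,335.03 × 544/737 = $127,943.36; over-quota = $173,335.03 − $127,943.36 = $45,391.67.
In-quota duty = $127,943.36 × 7% = $8,956.04. Over-quota duty = $45,391.67 × 19.5% = $8,851.38.
Line duty = $8,956.04 + $8,851.38 = $17,807.42.
Total = $0.00 + $17,807.42 = $17,807.42.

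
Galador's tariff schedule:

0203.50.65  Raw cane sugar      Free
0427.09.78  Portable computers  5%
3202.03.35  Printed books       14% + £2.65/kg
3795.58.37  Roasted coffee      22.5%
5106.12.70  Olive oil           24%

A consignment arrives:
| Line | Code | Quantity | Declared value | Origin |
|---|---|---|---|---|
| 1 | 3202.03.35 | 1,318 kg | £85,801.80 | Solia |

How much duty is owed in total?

Line 1 (3202.03.35, Solia, 1,318 kg, £85,801.80):
Base rate for 3202.03.35 is 14% + £2.65/kg.
Duty = £85,801.80 × 14% + 1,318 × £2.65 = £15,504.95.

£15,504.95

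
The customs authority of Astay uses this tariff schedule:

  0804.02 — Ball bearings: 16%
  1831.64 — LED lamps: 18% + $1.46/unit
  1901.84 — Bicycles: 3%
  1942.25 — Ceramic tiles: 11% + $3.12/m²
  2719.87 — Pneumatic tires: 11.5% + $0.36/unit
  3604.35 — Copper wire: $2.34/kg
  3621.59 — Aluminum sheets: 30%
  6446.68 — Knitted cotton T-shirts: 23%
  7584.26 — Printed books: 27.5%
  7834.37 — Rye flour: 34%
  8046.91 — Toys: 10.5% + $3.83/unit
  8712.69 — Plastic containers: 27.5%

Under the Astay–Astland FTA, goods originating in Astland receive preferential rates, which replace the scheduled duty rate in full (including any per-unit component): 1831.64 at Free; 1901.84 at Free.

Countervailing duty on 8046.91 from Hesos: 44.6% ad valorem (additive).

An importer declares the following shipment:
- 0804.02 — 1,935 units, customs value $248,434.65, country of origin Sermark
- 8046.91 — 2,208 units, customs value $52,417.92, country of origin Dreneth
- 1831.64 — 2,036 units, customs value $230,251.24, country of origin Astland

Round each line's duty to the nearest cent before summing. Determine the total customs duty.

Line 1 (0804.02, Sermark, 1,935 units, $248,434.65):
Base rate for 0804.02 is 16%.
Duty = $248,434.65 × 16% = $39,749.54.
Line 2 (8046.91, Dreneth, 2,208 units, $52,417.92):
Base rate for 8046.91 is 10.5% + $3.83/unit.
The additional-duty order on 8046.91 targets Hesos, not Dreneth; it does not apply.
Duty = $52,417.92 × 10.5% + 2,208 × $3.83 = $13,960.52.
Line 3 (1831.64, Astland, 2,036 units, $230,251.24):
Base rate for 1831.64 is 18% + $1.46/unit.
Origin Astland qualifies under the Astay–Astland agreement and 1831.64 is covered: preferential rate Free applies instead.
Duty = $230,251.24 × 0% = $0.00.
Total = $39,749.54 + $13,960.52 + $0.00 = $53,710.06.

$53,710.06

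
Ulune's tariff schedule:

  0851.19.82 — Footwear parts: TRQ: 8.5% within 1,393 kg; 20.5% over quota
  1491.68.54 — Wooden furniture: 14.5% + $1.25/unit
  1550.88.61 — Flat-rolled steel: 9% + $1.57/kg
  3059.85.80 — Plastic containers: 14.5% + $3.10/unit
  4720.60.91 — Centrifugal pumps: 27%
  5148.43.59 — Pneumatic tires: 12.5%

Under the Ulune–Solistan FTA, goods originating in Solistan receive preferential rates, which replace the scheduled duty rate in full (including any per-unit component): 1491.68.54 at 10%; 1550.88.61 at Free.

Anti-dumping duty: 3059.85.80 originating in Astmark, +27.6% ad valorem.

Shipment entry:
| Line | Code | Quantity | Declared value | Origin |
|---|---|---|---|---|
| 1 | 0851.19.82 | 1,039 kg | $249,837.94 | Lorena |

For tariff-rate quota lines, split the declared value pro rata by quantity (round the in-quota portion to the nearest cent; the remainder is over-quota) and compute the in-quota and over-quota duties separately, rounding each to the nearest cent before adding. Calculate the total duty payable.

$21,236.22

Line 1 (0851.19.82, Lorena, 1,039 kg, $249,837.94):
Code 0851.19.82 is under a tariff-rate quota (threshold 1,393 kg). Quantity 1,039 kg is within the quota, so the in-quota rate 8.5% applies to the full value.
Duty = $249,837.94 × 8.5% = $21,236.22.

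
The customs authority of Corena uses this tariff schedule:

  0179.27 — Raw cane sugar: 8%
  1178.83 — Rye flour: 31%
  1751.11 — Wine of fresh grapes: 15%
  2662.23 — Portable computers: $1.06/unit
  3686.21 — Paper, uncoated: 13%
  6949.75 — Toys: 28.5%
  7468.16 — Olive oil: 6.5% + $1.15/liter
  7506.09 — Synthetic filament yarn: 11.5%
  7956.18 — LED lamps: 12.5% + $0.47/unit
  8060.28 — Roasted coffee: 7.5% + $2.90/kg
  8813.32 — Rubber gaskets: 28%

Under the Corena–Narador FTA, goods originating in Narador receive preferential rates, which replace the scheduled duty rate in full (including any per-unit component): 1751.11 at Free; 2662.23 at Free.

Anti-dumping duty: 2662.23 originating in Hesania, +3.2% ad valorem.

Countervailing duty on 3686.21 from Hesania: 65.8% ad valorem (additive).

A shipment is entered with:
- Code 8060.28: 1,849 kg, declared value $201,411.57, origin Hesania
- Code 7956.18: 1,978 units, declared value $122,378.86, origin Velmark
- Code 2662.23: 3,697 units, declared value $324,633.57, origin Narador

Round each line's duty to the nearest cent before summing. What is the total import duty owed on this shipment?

Line 1 (8060.28, Hesania, 1,849 kg, $201,411.57):
Base rate for 8060.28 is 7.5% + $2.90/kg.
Duty = $201,411.57 × 7.5% + 1,849 × $2.90 = $20,467.97.
Line 2 (7956.18, Velmark, 1,978 units, $122,378.86):
Base rate for 7956.18 is 12.5% + $0.47/unit.
Duty = $122,378.86 × 12.5% + 1,978 × $0.47 = $16,227.02.
Line 3 (2662.23, Narador, 3,697 units, $324,633.57):
Base rate for 2662.23 is $1.06/unit.
Origin Narador qualifies under the Corena–Narador agreement and 2662.23 is covered: preferential rate Free applies instead.
The additional-duty order on 2662.23 targets Hesania, not Narador; it does not apply.
Duty = $324,633.57 × 0% = $0.00.
Total = $20,467.97 + $16,227.02 + $0.00 = $36,694.99.

$36,694.99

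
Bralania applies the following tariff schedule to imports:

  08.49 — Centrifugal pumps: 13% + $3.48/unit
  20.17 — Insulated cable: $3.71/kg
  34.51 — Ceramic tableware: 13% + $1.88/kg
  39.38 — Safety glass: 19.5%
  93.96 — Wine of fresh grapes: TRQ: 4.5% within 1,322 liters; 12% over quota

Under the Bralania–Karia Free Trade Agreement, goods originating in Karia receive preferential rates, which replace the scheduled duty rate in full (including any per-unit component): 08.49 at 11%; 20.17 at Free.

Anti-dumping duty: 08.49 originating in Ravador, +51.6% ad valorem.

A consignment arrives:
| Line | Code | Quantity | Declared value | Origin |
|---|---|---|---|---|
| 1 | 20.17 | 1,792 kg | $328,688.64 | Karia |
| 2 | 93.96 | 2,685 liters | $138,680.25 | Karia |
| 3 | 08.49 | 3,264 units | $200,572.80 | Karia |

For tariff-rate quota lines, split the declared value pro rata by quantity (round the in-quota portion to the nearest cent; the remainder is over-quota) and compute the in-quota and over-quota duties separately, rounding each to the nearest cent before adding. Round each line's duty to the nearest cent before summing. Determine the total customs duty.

$33,583.54

Line 1 (20.17, Karia, 1,792 kg, $328,688.64):
Base rate for 20.17 is $3.71/kg.
Origin Karia qualifies under the Bralania–Karia agreement and 20.17 is covered: preferential rate Free applies instead.
Duty = $328,688.64 × 0% = $0.00.
Line 2 (93.96, Karia, 2,685 liters, $138,680.25):
Code 93.96 is under a tariff-rate quota (threshold 1,322 liters). In-quota: 1,322 liters at 4.5%; over-quota: 1,363 liters at 12%.
Pro-rata value split: in-quota = $138,680.25 × 1,322/2,685 = $68,281.30; over-quota = $138,680.25 − $68,281.30 = $70,398.95.
In-quota duty = $68,281.30 × 4.5% = $3,072.66. Over-quota duty = $70,398.95 × 12% = $8,447.87.
Line duty = $3,072.66 + $8,447.87 = $11,520.53.
Line 3 (08.49, Karia, 3,264 units, $200,572.80):
Base rate for 08.49 is 13% + $3.48/unit.
Origin Karia qualifies under the Bralania–Karia agreement and 08.49 is covered: preferential rate 11% applies instead.
The additional-duty order on 08.49 targets Ravador, not Karia; it does not apply.
Duty = $200,572.80 × 11% = $22,063.01.
Total = $0.00 + $11,520.53 + $22,063.01 = $33,583.54.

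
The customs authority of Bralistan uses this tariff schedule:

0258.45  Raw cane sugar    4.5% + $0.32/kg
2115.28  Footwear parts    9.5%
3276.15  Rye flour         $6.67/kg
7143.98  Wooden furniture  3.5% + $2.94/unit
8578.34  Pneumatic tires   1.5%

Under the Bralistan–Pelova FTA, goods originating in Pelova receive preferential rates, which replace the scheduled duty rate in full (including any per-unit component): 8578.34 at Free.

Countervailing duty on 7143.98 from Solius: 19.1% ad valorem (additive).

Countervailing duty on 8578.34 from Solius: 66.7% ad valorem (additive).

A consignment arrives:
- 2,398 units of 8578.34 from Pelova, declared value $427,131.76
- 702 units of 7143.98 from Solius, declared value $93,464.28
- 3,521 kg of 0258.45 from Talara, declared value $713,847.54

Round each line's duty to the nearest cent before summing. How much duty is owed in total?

$56,436.67

Line 1 (8578.34, Pelova, 2,398 units, $427,131.76):
Base rate for 8578.34 is 1.5%.
Origin Pelova qualifies under the Bralistan–Pelova agreement and 8578.34 is covered: preferential rate Free applies instead.
The additional-duty order on 8578.34 targets Solius, not Pelova; it does not apply.
Duty = $427,131.76 × 0% = $0.00.
Line 2 (7143.98, Solius, 702 units, $93,464.28):
Base rate for 7143.98 is 3.5% + $2.94/unit.
Additional duty on 7143.98 from Solius: +19.1%. Applied ad valorem rate: 3.5% + 19.1% = 22.6%.
Duty = $93,464.28 × 22.6% + 702 × $2.94 = $23,186.81.
Line 3 (0258.45, Talara, 3,521 kg, $713,847.54):
Base rate for 0258.45 is 4.5% + $0.32/kg.
Duty = $713,847.54 × 4.5% + 3,521 × $0.32 = $33,249.86.
Total = $0.00 + $23,186.81 + $33,249.86 = $56,436.67.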